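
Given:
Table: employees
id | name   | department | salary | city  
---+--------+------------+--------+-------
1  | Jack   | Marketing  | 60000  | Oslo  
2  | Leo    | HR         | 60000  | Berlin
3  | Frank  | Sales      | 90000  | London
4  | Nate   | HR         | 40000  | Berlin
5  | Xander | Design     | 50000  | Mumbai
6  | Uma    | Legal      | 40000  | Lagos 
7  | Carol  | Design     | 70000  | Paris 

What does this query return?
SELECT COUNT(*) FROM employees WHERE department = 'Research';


Counting rows where department = 'Research'


0


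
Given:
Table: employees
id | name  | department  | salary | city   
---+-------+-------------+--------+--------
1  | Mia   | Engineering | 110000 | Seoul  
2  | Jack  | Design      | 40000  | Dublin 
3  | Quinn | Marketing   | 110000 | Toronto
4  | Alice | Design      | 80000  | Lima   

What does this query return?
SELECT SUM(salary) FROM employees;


SUM(salary) = 110000 + 40000 + 110000 + 80000 = 340000

340000


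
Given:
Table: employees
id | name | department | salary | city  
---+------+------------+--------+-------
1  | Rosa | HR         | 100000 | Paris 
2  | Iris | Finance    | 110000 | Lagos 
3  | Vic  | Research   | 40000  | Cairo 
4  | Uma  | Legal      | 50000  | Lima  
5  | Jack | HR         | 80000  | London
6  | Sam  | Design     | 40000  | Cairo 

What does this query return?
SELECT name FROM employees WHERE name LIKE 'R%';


LIKE 'R%' matches names starting with 'R'
Matching: 1

1 rows:
Rosa


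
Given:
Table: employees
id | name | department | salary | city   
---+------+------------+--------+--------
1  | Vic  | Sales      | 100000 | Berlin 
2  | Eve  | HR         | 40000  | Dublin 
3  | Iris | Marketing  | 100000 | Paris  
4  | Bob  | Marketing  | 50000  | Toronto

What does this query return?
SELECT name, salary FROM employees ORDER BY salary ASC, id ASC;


Sorting by salary ASC, then id ASC for ties

4 rows:
Eve, 40000
Bob, 50000
Vic, 100000
Iris, 100000


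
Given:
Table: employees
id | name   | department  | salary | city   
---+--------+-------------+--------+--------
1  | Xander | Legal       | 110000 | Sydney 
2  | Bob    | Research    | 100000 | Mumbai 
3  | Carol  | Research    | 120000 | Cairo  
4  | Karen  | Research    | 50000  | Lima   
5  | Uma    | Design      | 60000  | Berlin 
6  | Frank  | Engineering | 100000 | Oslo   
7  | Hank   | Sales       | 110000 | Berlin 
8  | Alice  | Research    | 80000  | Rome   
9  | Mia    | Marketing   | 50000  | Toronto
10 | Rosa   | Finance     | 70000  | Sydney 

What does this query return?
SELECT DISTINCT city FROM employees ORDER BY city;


All 'city' values (row order): Sydney, Mumbai, Cairo, Lima, Berlin, Oslo, Berlin, Rome, Toronto, Sydney
Removing duplicates leaves 8 unique value(s).

8 values:
Berlin
Cairo
Lima
Mumbai
Oslo
Rome
Sydney
Toronto


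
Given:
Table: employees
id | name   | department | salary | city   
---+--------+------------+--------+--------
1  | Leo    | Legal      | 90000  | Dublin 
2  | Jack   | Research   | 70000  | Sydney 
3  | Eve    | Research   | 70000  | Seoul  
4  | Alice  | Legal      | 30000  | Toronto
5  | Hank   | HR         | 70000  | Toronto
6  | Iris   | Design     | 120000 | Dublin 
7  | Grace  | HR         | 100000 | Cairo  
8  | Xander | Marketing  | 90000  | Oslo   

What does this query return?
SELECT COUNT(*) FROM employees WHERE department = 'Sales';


Counting rows where department = 'Sales'


0


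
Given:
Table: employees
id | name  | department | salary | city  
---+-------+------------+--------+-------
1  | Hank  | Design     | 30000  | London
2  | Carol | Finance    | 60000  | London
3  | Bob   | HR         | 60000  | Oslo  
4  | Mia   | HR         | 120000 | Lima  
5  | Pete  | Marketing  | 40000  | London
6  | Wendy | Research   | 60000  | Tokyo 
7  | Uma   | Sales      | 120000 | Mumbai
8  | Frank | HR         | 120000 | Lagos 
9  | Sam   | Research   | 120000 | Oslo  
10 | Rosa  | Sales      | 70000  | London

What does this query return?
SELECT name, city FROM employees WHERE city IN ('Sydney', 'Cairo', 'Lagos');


Filtering: city IN ('Sydney', 'Cairo', 'Lagos')
Matching: 1 rows

1 rows:
Frank, Lagos


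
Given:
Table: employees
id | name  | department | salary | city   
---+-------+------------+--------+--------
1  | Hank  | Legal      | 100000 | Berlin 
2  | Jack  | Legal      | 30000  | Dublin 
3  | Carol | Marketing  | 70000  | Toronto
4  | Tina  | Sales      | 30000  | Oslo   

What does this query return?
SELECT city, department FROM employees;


Projecting columns: city, department

4 rows:
Berlin, Legal
Dublin, Legal
Toronto, Marketing
Oslo, Sales


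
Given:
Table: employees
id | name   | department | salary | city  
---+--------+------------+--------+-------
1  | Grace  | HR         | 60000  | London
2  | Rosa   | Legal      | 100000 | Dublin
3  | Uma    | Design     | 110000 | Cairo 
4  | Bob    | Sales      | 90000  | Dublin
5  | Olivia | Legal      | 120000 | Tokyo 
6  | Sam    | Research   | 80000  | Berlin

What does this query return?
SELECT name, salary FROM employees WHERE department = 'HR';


Filtering: department = 'HR'
Matching rows: 1

1 rows:
Grace, 60000


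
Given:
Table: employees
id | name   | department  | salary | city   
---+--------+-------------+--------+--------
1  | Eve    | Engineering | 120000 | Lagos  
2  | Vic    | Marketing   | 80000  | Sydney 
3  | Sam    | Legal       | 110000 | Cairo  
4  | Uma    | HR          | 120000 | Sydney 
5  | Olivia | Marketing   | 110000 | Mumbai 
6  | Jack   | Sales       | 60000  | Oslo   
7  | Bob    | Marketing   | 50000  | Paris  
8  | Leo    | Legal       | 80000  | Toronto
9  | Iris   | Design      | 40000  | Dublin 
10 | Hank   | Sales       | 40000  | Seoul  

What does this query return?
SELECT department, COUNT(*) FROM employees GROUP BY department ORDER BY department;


Assigning each row to its department group:
  Eve -> Engineering
  Vic -> Marketing
  Sam -> Legal
  Uma -> HR
  Olivia -> Marketing
  Jack -> Sales
  Bob -> Marketing
  Leo -> Legal
  Iris -> Design
  Hank -> Sales


6 groups:
Design, 1
Engineering, 1
HR, 1
Legal, 2
Marketing, 3
Sales, 2


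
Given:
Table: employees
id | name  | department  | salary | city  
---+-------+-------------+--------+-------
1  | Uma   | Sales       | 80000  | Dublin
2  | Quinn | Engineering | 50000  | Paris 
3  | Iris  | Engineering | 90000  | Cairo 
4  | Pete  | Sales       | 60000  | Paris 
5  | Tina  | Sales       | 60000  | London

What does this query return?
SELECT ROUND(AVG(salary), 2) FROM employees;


SUM(salary) = 340000
COUNT = 5
ROUND(AVG, 2) = ROUND(340000 / 5, 2) = 68000.0

68000.0


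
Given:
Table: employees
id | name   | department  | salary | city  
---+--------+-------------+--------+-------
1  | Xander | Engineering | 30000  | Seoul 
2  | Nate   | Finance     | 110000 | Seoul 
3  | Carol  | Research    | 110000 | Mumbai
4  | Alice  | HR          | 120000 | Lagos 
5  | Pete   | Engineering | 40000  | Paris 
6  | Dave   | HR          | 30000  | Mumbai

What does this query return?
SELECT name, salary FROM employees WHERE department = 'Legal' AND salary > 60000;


Filtering: department = 'Legal' AND salary > 60000
Matching: 0 rows

Empty result set (0 rows)


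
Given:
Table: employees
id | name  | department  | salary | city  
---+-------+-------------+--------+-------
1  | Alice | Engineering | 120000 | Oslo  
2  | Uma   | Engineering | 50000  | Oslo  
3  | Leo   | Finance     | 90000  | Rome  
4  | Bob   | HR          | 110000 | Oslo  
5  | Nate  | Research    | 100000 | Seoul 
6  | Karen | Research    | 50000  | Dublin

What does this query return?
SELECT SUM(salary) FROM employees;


SUM(salary) = 120000 + 50000 + 90000 + 110000 + 100000 + 50000 = 520000

520000


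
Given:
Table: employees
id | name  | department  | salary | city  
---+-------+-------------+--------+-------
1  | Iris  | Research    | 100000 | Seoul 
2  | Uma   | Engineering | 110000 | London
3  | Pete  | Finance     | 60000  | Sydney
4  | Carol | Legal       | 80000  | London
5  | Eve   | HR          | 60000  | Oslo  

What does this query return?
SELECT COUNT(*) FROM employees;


COUNT(*) counts all rows

5


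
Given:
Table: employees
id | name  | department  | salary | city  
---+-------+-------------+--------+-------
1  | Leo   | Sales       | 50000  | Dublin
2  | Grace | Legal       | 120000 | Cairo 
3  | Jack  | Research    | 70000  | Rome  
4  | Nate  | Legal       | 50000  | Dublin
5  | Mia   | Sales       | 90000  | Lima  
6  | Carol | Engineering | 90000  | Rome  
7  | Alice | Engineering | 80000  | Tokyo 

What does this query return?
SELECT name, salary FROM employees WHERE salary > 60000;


Filtering: salary > 60000
Matching: 5 rows

5 rows:
Grace, 120000
Jack, 70000
Mia, 90000
Carol, 90000
Alice, 80000


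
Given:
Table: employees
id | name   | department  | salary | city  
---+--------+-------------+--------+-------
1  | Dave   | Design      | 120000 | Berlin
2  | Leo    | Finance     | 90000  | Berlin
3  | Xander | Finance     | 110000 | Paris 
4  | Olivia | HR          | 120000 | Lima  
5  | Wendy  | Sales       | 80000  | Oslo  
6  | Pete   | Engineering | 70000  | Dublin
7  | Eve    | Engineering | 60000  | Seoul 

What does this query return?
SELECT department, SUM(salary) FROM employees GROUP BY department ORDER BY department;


Summing salary within each department:
  Design: 120000 = 120000
  Engineering: 70000 + 60000 = 130000
  Finance: 90000 + 110000 = 200000
  HR: 120000 = 120000
  Sales: 80000 = 80000


5 groups:
Design, 120000
Engineering, 130000
Finance, 200000
HR, 120000
Sales, 80000


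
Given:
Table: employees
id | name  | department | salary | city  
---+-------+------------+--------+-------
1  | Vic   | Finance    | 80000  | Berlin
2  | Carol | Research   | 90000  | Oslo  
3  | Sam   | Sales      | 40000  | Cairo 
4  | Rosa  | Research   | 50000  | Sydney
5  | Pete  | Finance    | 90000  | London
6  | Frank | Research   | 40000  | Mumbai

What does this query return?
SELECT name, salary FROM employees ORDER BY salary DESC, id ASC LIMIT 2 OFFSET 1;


Sort by salary DESC (id ASC tiebreak), then skip 1 and take 2
Rows 2 through 3

2 rows:
Pete, 90000
Vic, 80000


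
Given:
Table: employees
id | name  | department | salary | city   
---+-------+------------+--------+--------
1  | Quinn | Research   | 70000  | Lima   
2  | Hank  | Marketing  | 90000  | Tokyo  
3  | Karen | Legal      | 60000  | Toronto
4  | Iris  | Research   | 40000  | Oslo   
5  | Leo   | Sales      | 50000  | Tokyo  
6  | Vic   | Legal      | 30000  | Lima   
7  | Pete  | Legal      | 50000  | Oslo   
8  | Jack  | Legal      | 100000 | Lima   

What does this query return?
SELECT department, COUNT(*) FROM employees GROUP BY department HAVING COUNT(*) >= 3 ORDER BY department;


Groups with count >= 3:
  Legal: 4 -> PASS
  Marketing: 1 -> filtered out
  Research: 2 -> filtered out
  Sales: 1 -> filtered out


1 groups:
Legal, 4


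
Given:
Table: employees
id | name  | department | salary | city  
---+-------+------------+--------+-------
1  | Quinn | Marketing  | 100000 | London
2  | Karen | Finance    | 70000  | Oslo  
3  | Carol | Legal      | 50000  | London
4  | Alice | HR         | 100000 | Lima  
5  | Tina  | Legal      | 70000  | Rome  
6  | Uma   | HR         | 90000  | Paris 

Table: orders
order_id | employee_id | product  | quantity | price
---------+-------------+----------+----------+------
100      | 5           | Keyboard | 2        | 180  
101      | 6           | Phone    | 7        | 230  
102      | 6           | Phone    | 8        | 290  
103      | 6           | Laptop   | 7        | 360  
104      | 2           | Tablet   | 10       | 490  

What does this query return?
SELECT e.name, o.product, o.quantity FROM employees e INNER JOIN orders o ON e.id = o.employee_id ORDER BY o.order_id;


Joining employees.id = orders.employee_id:
  employee Tina (id=5) -> order Keyboard
  employee Uma (id=6) -> order Phone
  employee Uma (id=6) -> order Phone
  employee Uma (id=6) -> order Laptop
  employee Karen (id=2) -> order Tablet


5 rows:
Tina, Keyboard, 2
Uma, Phone, 7
Uma, Phone, 8
Uma, Laptop, 7
Karen, Tablet, 10


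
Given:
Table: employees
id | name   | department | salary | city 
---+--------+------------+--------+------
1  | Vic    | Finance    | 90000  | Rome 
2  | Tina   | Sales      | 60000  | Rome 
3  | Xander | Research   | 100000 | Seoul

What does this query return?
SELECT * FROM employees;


SELECT * returns all 3 rows with all columns

3 rows:
1, Vic, Finance, 90000, Rome
2, Tina, Sales, 60000, Rome
3, Xander, Research, 100000, Seoul


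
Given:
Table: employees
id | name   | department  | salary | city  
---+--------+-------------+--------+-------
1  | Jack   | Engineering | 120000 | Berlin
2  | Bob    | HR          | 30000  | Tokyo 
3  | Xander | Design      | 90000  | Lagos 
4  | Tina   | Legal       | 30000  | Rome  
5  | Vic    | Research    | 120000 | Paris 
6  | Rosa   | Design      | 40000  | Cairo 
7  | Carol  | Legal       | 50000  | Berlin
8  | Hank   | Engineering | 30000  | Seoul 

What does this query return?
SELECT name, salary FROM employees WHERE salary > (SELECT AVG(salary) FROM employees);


Subquery: AVG(salary) = 63750.0
Filtering: salary > 63750.0
  Jack (120000) -> MATCH
  Xander (90000) -> MATCH
  Vic (120000) -> MATCH


3 rows:
Jack, 120000
Xander, 90000
Vic, 120000


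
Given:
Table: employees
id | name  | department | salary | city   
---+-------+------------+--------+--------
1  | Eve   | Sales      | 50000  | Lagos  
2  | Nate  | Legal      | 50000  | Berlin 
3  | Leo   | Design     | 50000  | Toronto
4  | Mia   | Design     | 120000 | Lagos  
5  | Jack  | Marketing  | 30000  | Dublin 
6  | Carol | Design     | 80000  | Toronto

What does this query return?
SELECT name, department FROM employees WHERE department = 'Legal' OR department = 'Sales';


Filtering: department = 'Legal' OR 'Sales'
Matching: 2 rows

2 rows:
Eve, Sales
Nate, Legal


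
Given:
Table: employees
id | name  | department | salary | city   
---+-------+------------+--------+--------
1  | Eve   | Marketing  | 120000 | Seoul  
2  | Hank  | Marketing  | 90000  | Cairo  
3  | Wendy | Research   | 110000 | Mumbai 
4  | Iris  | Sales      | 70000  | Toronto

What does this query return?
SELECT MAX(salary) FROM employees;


Salaries: 120000, 90000, 110000, 70000
MAX = 120000

120000


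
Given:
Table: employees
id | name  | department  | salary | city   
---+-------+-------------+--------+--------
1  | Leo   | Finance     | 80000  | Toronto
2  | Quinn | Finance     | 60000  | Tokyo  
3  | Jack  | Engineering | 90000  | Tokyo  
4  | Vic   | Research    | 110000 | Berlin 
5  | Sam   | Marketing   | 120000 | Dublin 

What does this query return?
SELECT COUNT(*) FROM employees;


COUNT(*) counts all rows

5


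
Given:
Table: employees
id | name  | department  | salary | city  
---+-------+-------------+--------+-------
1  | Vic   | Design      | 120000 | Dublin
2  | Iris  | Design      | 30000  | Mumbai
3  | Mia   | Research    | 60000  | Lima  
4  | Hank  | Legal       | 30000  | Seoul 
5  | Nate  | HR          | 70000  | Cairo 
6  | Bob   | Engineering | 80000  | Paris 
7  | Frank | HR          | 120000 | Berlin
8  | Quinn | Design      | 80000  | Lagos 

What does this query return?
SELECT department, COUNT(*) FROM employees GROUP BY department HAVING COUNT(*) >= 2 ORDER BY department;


Groups with count >= 2:
  Design: 3 -> PASS
  HR: 2 -> PASS
  Engineering: 1 -> filtered out
  Legal: 1 -> filtered out
  Research: 1 -> filtered out


2 groups:
Design, 3
HR, 2


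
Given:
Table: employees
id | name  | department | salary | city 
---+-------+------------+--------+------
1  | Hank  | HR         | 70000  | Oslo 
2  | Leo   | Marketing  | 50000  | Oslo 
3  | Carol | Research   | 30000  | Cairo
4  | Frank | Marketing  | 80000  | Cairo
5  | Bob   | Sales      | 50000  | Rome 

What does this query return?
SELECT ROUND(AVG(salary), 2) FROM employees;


SUM(salary) = 280000
COUNT = 5
ROUND(AVG, 2) = ROUND(280000 / 5, 2) = 56000.0

56000.0


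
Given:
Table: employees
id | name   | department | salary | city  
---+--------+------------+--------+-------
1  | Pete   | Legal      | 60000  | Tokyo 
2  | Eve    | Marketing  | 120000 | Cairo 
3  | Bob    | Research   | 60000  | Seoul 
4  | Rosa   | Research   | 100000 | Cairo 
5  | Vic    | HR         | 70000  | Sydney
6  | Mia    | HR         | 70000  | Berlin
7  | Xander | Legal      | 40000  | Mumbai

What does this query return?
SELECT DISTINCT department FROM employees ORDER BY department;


All 'department' values (row order): Legal, Marketing, Research, Research, HR, HR, Legal
Removing duplicates leaves 4 unique value(s).

4 values:
HR
Legal
Marketing
Research


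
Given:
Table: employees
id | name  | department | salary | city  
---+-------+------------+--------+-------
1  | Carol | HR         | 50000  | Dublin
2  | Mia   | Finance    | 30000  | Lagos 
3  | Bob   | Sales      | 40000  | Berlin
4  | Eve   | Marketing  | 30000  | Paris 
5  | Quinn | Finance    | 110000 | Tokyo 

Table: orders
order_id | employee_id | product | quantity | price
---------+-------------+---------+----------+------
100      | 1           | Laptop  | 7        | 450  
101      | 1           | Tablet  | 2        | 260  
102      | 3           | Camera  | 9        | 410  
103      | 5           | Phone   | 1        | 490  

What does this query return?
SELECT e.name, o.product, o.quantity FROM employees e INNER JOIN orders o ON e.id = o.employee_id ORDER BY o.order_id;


Joining employees.id = orders.employee_id:
  employee Carol (id=1) -> order Laptop
  employee Carol (id=1) -> order Tablet
  employee Bob (id=3) -> order Camera
  employee Quinn (id=5) -> order Phone


4 rows:
Carol, Laptop, 7
Carol, Tablet, 2
Bob, Camera, 9
Quinn, Phone, 1


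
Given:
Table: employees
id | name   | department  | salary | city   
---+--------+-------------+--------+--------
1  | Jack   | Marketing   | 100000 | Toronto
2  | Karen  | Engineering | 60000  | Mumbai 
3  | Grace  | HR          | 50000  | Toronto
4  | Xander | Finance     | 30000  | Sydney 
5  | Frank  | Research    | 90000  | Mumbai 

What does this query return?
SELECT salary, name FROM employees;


Projecting columns: salary, name

5 rows:
100000, Jack
60000, Karen
50000, Grace
30000, Xander
90000, Frank


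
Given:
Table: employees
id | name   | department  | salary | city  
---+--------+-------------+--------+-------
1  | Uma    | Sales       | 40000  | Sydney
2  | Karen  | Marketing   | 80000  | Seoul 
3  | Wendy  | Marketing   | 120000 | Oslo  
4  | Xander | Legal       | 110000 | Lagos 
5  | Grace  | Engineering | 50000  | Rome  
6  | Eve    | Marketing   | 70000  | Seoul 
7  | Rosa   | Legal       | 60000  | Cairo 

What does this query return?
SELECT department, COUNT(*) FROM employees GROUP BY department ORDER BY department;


Assigning each row to its department group:
  Uma -> Sales
  Karen -> Marketing
  Wendy -> Marketing
  Xander -> Legal
  Grace -> Engineering
  Eve -> Marketing
  Rosa -> Legal


4 groups:
Engineering, 1
Legal, 2
Marketing, 3
Sales, 1


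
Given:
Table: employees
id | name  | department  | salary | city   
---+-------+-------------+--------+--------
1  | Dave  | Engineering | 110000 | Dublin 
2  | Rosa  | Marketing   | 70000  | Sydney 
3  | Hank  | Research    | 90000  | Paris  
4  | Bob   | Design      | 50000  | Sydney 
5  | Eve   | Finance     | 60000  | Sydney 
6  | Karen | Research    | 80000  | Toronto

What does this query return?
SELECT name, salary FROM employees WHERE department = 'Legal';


Filtering: department = 'Legal'
Matching rows: 0

Empty result set (0 rows)


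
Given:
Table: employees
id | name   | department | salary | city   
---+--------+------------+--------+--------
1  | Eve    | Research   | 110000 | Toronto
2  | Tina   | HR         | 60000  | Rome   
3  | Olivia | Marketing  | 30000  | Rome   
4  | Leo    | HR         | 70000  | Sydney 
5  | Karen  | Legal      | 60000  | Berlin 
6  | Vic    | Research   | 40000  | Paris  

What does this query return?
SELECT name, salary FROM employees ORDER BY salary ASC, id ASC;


Sorting by salary ASC, then id ASC for ties

6 rows:
Olivia, 30000
Vic, 40000
Tina, 60000
Karen, 60000
Leo, 70000
Eve, 110000


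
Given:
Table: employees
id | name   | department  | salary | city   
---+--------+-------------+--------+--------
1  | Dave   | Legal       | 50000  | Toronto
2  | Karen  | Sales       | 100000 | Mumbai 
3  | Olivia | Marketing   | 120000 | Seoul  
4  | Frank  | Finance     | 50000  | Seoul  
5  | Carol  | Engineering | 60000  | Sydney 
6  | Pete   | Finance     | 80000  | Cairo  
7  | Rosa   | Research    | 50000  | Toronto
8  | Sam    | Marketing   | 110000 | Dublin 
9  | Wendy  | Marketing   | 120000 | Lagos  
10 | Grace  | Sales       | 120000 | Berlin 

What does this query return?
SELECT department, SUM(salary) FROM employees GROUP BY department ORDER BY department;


Summing salary within each department:
  Engineering: 60000 = 60000
  Finance: 50000 + 80000 = 130000
  Legal: 50000 = 50000
  Marketing: 120000 + 110000 + 120000 = 350000
  Research: 50000 = 50000
  Sales: 100000 + 120000 = 220000


6 groups:
Engineering, 60000
Finance, 130000
Legal, 50000
Marketing, 350000
Research, 50000
Sales, 220000


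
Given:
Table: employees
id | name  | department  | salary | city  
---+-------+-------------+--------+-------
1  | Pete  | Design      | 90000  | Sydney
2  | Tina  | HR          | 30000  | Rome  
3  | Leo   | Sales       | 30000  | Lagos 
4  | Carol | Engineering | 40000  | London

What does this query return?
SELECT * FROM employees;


SELECT * returns all 4 rows with all columns

4 rows:
1, Pete, Design, 90000, Sydney
2, Tina, HR, 30000, Rome
3, Leo, Sales, 30000, Lagos
4, Carol, Engineering, 40000, London


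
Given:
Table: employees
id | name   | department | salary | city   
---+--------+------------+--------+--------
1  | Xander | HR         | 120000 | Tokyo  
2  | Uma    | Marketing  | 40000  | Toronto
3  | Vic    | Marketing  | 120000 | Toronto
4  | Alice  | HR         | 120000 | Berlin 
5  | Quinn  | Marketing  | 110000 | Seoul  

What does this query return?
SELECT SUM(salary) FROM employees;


SUM(salary) = 120000 + 40000 + 120000 + 120000 + 110000 = 510000

510000


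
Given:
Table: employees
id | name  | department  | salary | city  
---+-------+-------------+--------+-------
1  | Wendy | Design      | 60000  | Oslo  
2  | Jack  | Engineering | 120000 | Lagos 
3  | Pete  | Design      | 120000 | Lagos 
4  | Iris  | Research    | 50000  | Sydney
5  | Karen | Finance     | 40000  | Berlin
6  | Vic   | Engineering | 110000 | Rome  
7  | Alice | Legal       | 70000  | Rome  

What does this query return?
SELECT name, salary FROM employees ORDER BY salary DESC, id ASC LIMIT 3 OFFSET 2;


Sort by salary DESC (id ASC tiebreak), then skip 2 and take 3
Rows 3 through 5

3 rows:
Vic, 110000
Alice, 70000
Wendy, 60000


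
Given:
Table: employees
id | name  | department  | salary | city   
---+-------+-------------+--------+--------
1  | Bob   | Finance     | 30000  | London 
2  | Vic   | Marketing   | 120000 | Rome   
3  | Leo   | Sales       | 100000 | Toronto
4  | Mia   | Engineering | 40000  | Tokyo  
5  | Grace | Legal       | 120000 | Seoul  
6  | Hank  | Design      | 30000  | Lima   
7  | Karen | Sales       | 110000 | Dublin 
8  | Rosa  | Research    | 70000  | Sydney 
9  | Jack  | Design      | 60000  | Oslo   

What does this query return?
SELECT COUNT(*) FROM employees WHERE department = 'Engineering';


Counting rows where department = 'Engineering'
  Mia -> MATCH


1


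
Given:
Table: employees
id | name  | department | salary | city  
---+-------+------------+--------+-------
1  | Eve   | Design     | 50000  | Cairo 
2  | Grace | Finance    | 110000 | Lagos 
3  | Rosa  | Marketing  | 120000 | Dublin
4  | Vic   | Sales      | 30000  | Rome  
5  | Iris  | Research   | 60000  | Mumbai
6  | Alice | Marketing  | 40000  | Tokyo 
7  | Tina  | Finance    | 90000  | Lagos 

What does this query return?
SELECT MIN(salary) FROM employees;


Salaries: 50000, 110000, 120000, 30000, 60000, 40000, 90000
MIN = 30000

30000


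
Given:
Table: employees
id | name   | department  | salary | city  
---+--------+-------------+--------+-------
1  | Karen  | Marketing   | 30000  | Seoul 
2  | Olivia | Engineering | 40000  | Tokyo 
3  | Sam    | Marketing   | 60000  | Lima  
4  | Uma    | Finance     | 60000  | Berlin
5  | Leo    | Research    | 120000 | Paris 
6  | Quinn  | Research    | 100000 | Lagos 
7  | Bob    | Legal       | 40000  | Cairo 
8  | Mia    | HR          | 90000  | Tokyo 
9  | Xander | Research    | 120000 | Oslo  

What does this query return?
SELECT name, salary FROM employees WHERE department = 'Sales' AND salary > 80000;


Filtering: department = 'Sales' AND salary > 80000
Matching: 0 rows

Empty result set (0 rows)


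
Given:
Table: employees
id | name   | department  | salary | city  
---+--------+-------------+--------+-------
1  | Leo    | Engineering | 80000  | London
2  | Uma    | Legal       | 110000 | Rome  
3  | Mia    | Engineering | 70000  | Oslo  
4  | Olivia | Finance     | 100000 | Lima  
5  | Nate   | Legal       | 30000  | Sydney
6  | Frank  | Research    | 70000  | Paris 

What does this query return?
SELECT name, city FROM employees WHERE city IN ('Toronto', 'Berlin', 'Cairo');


Filtering: city IN ('Toronto', 'Berlin', 'Cairo')
Matching: 0 rows

Empty result set (0 rows)


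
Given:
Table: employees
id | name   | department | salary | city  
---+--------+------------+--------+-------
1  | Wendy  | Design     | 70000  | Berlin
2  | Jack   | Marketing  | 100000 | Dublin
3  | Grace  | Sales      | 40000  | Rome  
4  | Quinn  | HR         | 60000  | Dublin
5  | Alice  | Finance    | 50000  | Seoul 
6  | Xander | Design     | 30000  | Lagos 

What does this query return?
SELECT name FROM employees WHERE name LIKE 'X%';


LIKE 'X%' matches names starting with 'X'
Matching: 1

1 rows:
Xander


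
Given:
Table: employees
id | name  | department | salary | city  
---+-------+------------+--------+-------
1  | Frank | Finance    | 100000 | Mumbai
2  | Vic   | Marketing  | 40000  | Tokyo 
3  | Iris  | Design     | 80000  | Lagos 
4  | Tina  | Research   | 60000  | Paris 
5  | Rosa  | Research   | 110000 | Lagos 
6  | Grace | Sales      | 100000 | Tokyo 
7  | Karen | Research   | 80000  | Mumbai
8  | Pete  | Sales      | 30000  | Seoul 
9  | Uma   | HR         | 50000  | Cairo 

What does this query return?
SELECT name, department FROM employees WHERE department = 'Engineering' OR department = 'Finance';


Filtering: department = 'Engineering' OR 'Finance'
Matching: 1 rows

1 rows:
Frank, Finance


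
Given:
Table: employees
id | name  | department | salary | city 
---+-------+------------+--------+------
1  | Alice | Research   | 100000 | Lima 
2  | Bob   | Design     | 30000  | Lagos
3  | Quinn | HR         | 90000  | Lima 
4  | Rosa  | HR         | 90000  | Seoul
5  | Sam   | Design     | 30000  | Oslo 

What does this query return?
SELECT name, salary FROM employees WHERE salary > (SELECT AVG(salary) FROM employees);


Subquery: AVG(salary) = 68000.0
Filtering: salary > 68000.0
  Alice (100000) -> MATCH
  Quinn (90000) -> MATCH
  Rosa (90000) -> MATCH


3 rows:
Alice, 100000
Quinn, 90000
Rosa, 90000


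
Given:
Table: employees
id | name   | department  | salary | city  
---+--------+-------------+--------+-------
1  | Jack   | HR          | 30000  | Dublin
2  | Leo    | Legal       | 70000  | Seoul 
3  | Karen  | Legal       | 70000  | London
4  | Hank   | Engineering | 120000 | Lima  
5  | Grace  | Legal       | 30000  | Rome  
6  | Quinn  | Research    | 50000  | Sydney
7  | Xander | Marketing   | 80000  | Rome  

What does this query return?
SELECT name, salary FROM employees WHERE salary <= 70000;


Filtering: salary <= 70000
Matching: 5 rows

5 rows:
Jack, 30000
Leo, 70000
Karen, 70000
Grace, 30000
Quinn, 50000


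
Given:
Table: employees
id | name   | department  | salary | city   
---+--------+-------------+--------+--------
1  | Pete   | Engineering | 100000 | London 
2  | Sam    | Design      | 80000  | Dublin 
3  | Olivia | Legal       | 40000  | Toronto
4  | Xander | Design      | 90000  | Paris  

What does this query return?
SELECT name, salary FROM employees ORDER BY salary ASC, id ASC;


Sorting by salary ASC, then id ASC for ties

4 rows:
Olivia, 40000
Sam, 80000
Xander, 90000
Pete, 100000


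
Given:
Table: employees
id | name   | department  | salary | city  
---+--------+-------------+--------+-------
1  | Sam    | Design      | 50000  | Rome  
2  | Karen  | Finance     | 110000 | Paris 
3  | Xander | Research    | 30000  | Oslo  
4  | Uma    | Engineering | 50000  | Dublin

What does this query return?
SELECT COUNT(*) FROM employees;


COUNT(*) counts all rows

4


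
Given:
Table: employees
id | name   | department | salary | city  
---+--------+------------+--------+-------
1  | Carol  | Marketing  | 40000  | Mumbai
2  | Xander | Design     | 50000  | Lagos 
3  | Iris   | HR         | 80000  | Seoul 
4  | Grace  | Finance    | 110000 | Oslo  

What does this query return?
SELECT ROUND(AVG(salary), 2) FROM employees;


SUM(salary) = 280000
COUNT = 4
ROUND(AVG, 2) = ROUND(280000 / 4, 2) = 70000.0

70000.0


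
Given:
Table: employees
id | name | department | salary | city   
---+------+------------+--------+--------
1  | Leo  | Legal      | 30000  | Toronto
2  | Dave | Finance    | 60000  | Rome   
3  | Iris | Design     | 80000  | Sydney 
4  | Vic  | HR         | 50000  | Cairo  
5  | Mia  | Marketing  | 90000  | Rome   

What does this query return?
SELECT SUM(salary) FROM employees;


SUM(salary) = 30000 + 60000 + 80000 + 50000 + 90000 = 310000

310000


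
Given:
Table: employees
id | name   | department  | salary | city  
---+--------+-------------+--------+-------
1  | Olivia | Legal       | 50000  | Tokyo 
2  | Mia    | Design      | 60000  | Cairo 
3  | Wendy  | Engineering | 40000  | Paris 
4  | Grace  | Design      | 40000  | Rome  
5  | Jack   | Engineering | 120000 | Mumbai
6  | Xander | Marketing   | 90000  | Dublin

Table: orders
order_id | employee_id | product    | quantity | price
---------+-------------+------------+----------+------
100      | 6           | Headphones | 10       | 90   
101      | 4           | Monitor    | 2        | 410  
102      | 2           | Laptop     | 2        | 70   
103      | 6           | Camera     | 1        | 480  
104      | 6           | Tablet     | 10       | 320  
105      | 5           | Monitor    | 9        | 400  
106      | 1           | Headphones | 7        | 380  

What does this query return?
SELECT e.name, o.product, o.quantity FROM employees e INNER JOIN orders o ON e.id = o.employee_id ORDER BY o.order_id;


Joining employees.id = orders.employee_id:
  employee Xander (id=6) -> order Headphones
  employee Grace (id=4) -> order Monitor
  employee Mia (id=2) -> order Laptop
  employee Xander (id=6) -> order Camera
  employee Xander (id=6) -> order Tablet
  employee Jack (id=5) -> order Monitor
  employee Olivia (id=1) -> order Headphones


7 rows:
Xander, Headphones, 10
Grace, Monitor, 2
Mia, Laptop, 2
Xander, Camera, 1
Xander, Tablet, 10
Jack, Monitor, 9
Olivia, Headphones, 7


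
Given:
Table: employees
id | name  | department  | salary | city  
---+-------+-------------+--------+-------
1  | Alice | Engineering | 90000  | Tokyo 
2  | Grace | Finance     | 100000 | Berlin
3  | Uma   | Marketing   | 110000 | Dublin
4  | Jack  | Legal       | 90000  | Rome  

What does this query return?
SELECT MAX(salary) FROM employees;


Salaries: 90000, 100000, 110000, 90000
MAX = 110000

110000


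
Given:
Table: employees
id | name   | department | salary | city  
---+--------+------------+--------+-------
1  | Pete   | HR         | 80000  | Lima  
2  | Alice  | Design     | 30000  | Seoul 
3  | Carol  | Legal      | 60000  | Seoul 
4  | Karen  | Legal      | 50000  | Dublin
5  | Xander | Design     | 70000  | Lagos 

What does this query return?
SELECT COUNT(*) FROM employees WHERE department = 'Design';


Counting rows where department = 'Design'
  Alice -> MATCH
  Xander -> MATCH


2


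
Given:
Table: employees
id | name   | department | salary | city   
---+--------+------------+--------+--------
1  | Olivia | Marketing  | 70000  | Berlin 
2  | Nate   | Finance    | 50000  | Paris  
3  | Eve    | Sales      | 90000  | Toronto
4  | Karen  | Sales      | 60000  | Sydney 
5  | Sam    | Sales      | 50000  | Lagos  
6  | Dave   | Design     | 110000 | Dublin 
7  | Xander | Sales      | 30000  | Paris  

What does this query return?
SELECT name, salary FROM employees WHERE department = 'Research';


Filtering: department = 'Research'
Matching rows: 0

Empty result set (0 rows)


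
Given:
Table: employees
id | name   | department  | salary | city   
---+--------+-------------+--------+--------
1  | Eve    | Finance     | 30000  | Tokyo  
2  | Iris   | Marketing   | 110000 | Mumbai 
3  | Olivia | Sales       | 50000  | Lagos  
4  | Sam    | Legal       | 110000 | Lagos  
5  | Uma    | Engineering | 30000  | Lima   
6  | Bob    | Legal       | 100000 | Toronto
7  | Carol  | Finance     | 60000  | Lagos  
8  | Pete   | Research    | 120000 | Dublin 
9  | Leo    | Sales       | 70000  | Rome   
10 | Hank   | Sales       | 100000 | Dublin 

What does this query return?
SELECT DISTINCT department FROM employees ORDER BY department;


All 'department' values (row order): Finance, Marketing, Sales, Legal, Engineering, Legal, Finance, Research, Sales, Sales
Removing duplicates leaves 6 unique value(s).

6 values:
Engineering
Finance
Legal
Marketing
Research
Sales


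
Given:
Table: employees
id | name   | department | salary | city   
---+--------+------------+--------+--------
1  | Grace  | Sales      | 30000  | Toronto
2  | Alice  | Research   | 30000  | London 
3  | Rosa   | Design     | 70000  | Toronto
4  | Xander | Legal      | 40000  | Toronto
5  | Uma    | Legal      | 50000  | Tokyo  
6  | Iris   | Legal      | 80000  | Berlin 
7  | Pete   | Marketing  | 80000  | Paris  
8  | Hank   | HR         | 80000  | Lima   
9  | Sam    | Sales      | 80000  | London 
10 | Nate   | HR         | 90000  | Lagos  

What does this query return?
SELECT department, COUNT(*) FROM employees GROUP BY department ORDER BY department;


Assigning each row to its department group:
  Grace -> Sales
  Alice -> Research
  Rosa -> Design
  Xander -> Legal
  Uma -> Legal
  Iris -> Legal
  Pete -> Marketing
  Hank -> HR
  Sam -> Sales
  Nate -> HR


6 groups:
Design, 1
HR, 2
Legal, 3
Marketing, 1
Research, 1
Sales, 2


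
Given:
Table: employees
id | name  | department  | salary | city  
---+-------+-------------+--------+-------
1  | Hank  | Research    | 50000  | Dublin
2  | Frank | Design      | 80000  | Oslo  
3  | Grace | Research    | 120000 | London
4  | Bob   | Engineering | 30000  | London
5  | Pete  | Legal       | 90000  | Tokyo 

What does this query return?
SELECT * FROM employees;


SELECT * returns all 5 rows with all columns

5 rows:
1, Hank, Research, 50000, Dublin
2, Frank, Design, 80000, Oslo
3, Grace, Research, 120000, London
4, Bob, Engineering, 30000, London
5, Pete, Legal, 90000, Tokyo


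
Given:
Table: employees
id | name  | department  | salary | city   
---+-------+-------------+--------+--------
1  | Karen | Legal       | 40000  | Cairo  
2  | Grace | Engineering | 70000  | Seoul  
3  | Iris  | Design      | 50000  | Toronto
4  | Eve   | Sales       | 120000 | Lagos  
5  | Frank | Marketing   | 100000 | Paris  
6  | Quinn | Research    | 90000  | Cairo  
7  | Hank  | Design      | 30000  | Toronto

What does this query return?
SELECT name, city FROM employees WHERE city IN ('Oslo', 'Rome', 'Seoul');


Filtering: city IN ('Oslo', 'Rome', 'Seoul')
Matching: 1 rows

1 rows:
Grace, Seoul


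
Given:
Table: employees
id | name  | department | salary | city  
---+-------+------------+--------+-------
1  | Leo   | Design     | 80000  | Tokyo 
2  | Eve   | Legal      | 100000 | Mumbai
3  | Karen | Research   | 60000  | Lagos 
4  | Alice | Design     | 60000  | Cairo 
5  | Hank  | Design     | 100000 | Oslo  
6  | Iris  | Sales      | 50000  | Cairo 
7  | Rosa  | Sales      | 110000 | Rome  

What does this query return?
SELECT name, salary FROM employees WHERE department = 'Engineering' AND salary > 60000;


Filtering: department = 'Engineering' AND salary > 60000
Matching: 0 rows

Empty result set (0 rows)


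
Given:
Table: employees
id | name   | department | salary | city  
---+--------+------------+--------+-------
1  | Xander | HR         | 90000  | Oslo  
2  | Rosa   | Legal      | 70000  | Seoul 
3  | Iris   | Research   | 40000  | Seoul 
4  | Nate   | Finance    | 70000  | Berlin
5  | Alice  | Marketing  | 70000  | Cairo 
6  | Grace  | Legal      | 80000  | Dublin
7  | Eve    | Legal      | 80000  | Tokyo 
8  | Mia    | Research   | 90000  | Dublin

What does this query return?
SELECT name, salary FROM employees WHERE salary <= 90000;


Filtering: salary <= 90000
Matching: 8 rows

8 rows:
Xander, 90000
Rosa, 70000
Iris, 40000
Nate, 70000
Alice, 70000
Grace, 80000
Eve, 80000
Mia, 90000


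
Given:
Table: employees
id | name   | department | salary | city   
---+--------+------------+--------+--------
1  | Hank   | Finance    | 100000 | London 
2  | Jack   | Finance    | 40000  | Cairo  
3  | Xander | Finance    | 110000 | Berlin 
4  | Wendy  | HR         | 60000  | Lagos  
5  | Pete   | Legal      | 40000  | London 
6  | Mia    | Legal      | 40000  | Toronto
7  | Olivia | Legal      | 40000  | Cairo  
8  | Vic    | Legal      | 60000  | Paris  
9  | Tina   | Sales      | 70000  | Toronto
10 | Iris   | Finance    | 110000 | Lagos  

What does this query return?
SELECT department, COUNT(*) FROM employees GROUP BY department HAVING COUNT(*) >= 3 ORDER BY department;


Groups with count >= 3:
  Finance: 4 -> PASS
  Legal: 4 -> PASS
  HR: 1 -> filtered out
  Sales: 1 -> filtered out


2 groups:
Finance, 4
Legal, 4


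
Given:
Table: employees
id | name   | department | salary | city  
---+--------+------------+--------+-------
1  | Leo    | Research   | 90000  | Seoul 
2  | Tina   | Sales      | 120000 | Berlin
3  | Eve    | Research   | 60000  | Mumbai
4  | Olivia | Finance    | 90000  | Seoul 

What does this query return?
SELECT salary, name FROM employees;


Projecting columns: salary, name

4 rows:
90000, Leo
120000, Tina
60000, Eve
90000, Olivia


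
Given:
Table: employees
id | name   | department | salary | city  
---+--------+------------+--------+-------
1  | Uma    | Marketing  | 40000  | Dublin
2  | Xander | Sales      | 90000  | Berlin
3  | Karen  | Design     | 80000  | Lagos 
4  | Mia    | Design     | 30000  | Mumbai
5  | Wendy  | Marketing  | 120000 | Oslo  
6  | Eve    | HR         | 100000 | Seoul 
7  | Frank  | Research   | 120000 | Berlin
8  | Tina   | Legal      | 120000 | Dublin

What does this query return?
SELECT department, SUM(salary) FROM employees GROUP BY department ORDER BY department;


Summing salary within each department:
  Design: 80000 + 30000 = 110000
  HR: 100000 = 100000
  Legal: 120000 = 120000
  Marketing: 40000 + 120000 = 160000
  Research: 120000 = 120000
  Sales: 90000 = 90000


6 groups:
Design, 110000
HR, 100000
Legal, 120000
Marketing, 160000
Research, 120000
Sales, 90000


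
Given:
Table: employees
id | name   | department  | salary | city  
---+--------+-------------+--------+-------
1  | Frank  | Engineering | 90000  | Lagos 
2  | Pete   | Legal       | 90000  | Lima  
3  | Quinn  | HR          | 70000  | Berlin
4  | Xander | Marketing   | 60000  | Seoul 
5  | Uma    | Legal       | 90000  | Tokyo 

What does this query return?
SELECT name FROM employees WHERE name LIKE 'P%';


LIKE 'P%' matches names starting with 'P'
Matching: 1

1 rows:
Pete


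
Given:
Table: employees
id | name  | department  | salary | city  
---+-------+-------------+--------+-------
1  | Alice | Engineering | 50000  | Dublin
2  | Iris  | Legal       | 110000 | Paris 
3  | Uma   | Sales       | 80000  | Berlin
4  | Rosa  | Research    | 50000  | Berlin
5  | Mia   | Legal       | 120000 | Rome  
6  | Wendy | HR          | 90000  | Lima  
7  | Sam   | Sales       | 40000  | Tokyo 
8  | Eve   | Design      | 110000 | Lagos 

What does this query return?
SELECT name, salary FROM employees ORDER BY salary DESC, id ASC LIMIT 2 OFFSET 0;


Sort by salary DESC (id ASC tiebreak), then skip 0 and take 2
Rows 1 through 2

2 rows:
Mia, 120000
Iris, 110000
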